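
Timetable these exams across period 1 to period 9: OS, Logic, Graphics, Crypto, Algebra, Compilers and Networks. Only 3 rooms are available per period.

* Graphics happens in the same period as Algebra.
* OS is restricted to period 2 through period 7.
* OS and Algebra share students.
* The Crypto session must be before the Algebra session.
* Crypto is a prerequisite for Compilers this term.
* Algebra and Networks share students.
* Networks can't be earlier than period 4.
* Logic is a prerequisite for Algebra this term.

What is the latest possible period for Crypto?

period 8

Downstream work caps Crypto at period 8.
Crypto at period 8 is achievable: Networks=period 4; Logic=period 1; Graphics=period 9; OS=period 2; Compilers=period 9; Algebra=period 9; Crypto=period 8.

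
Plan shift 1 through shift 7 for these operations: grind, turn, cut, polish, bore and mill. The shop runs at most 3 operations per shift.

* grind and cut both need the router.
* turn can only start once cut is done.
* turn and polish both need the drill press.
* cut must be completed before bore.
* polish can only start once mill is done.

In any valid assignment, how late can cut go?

Downstream work caps cut at shift 6.
cut at shift 6 is achievable: mill -> shift 1, grind -> shift 1, cut -> shift 6, bore -> shift 7, turn -> shift 7, polish -> shift 2.

shift 6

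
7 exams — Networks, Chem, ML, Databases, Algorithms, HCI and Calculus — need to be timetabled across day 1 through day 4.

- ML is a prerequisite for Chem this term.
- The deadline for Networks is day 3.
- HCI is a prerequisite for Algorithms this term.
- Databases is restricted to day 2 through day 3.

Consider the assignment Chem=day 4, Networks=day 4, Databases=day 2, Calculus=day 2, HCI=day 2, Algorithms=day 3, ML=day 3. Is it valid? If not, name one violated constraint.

Databases is restricted to day 2 through day 3 — holds.
ML is a prerequisite for Chem this term — holds.
HCI is a prerequisite for Algorithms this term — holds.
The deadline for Networks is day 3 — violated.

No — it violates: The deadline for Networks is day 3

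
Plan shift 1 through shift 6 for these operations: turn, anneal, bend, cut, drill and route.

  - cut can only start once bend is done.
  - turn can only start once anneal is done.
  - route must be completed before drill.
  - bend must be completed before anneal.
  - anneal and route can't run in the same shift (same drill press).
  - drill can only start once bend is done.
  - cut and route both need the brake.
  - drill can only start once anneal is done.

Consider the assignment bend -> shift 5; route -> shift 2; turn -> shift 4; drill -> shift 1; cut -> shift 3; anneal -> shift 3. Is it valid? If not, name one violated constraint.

cut and route both need the brake — holds.
drill can only start once anneal is done — violated.
route must be completed before drill — violated.
anneal and route can't run in the same shift (same drill press) — holds.
turn can only start once anneal is done — holds.
bend must be completed before anneal — violated.
cut can only start once bend is done — violated.
drill can only start once bend is done — violated.

No — it violates: drill can only start once bend is done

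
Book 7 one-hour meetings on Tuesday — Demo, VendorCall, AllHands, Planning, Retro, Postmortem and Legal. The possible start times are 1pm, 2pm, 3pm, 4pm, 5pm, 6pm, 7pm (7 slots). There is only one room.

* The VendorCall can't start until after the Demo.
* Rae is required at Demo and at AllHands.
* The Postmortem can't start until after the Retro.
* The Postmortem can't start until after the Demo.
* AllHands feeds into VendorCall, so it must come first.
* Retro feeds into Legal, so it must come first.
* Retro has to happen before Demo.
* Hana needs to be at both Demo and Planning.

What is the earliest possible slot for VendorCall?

4pm

Precedence pushes VendorCall to at least 3pm.
VendorCall at 4pm is achievable: Planning -> 7pm; Postmortem -> 5pm; Legal -> 6pm; Demo -> 2pm; VendorCall -> 4pm; AllHands -> 3pm; Retro -> 1pm.
Nothing earlier works — the conflict and capacity constraints rule out every slot before 4pm.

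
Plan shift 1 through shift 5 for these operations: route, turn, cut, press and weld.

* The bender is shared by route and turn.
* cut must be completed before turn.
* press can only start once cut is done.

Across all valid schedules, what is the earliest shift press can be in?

Precedence pushes press to at least shift 2.
press at shift 2 is achievable: route -> shift 1, weld -> shift 1, press -> shift 2, turn -> shift 2, cut -> shift 1.

shift 2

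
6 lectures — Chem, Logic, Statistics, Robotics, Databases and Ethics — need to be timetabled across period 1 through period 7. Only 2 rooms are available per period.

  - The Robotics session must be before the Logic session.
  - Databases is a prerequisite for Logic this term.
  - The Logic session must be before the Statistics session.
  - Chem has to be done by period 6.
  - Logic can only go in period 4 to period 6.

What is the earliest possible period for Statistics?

Precedence pushes Statistics to at least period 5.
Statistics at period 5 is achievable: Logic in period 4, Ethics in period 2, Statistics in period 5, Chem in period 1, Robotics in period 1, Databases in period 2.

period 5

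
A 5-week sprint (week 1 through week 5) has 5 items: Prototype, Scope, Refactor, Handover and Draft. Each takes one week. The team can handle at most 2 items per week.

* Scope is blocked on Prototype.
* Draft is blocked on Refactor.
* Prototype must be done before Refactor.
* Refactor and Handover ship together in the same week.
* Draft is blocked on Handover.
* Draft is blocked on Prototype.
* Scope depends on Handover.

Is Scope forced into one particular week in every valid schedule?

No

Scope can be week 3 (e.g. Draft -> week 3; Handover -> week 2; Refactor -> week 2; Prototype -> week 1; Scope -> week 3) or week 4 (e.g. Refactor -> week 2; Prototype -> week 1; Handover -> week 2; Draft -> week 3; Scope -> week 4).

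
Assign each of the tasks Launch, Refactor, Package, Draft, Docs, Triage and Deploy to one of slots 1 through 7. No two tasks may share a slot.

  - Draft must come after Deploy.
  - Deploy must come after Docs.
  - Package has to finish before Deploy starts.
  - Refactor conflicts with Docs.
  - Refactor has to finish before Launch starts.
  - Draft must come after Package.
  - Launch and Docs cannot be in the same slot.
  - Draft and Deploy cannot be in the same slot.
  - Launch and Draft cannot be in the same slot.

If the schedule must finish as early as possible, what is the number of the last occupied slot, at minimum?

The precedence chain requires at least 3 distinct slots.
With at most 1 per slot and 7 tasks, at least 7 slots are needed.
7 works (last occupied slot: 7): for example Refactor -> 5; Draft -> 4; Launch -> 6; Package -> 1; Deploy -> 3; Triage -> 7; Docs -> 2.

slot 7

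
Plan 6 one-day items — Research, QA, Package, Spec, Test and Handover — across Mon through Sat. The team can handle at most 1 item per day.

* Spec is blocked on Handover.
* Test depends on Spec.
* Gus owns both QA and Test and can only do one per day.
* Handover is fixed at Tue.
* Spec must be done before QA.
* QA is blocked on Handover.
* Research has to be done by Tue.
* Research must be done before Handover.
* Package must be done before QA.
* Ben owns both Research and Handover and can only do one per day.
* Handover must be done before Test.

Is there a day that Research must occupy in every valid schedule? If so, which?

Mon

Research's window is Mon–Tue.
Handover is fixed at Tue, and Research can't share a day with Handover.
So Research must be Mon.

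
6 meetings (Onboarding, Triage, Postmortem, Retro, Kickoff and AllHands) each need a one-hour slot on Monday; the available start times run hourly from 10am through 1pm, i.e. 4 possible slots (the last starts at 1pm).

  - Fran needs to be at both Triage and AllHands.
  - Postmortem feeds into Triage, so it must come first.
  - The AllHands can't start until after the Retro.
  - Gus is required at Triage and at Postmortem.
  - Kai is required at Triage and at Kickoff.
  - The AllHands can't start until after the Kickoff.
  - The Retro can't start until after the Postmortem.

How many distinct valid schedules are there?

52

Splitting on Onboarding: it can be 10am (13), 11am (13), 12pm (13), 1pm (13). Listing each branch's schedules as (Triage, Postmortem, Retro, Kickoff, AllHands):
Onboarding=10am: (11am,10am,11am,10am,12pm) (11am,10am,11am,10am,1pm) (11am,10am,11am,12pm,1pm) (11am,10am,12pm,10am,1pm) (11am,10am,12pm,12pm,1pm) (12pm,10am,11am,10am,1pm) (12pm,10am,11am,11am,1pm) (12pm,10am,12pm,10am,1pm) (12pm,10am,12pm,11am,1pm) (12pm,11am,12pm,10am,1pm) (12pm,11am,12pm,11am,1pm) (1pm,10am,11am,10am,12pm) (1pm,10am,11am,11am,12pm) — 13.
Onboarding=11am: (11am,10am,11am,10am,12pm) (11am,10am,11am,10am,1pm) (11am,10am,11am,12pm,1pm) (11am,10am,12pm,10am,1pm) (11am,10am,12pm,12pm,1pm) (12pm,10am,11am,10am,1pm) (12pm,10am,11am,11am,1pm) (12pm,10am,12pm,10am,1pm) (12pm,10am,12pm,11am,1pm) (12pm,11am,12pm,10am,1pm) (12pm,11am,12pm,11am,1pm) (1pm,10am,11am,10am,12pm) (1pm,10am,11am,11am,12pm) — 13.
Onboarding=12pm: (11am,10am,11am,10am,12pm) (11am,10am,11am,10am,1pm) (11am,10am,11am,12pm,1pm) (11am,10am,12pm,10am,1pm) (11am,10am,12pm,12pm,1pm) (12pm,10am,11am,10am,1pm) (12pm,10am,11am,11am,1pm) (12pm,10am,12pm,10am,1pm) (12pm,10am,12pm,11am,1pm) (12pm,11am,12pm,10am,1pm) (12pm,11am,12pm,11am,1pm) (1pm,10am,11am,10am,12pm) (1pm,10am,11am,11am,12pm) — 13.
Onboarding=1pm: (11am,10am,11am,10am,12pm) (11am,10am,11am,10am,1pm) (11am,10am,11am,12pm,1pm) (11am,10am,12pm,10am,1pm) (11am,10am,12pm,12pm,1pm) (12pm,10am,11am,10am,1pm) (12pm,10am,11am,11am,1pm) (12pm,10am,12pm,10am,1pm) (12pm,10am,12pm,11am,1pm) (12pm,11am,12pm,10am,1pm) (12pm,11am,12pm,11am,1pm) (1pm,10am,11am,10am,12pm) (1pm,10am,11am,11am,12pm) — 13.
Summing: 13 + 13 + 13 + 13 = 52.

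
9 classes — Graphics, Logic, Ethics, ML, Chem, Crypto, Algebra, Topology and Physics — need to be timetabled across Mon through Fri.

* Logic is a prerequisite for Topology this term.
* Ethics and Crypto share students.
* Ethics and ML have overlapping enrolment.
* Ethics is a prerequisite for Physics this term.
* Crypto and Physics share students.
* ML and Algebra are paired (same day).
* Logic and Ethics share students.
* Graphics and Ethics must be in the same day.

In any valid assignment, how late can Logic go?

Downstream work caps Logic at Thu.
Logic at Thu is achievable: Ethics=Mon; Physics=Tue; Logic=Thu; Chem=Mon; Graphics=Mon; ML=Tue; Crypto=Wed; Topology=Fri; Algebra=Tue.

Thu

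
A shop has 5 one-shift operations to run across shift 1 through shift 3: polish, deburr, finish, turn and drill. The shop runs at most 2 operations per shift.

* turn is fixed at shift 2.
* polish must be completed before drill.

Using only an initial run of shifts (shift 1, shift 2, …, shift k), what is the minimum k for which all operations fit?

3 shifts

The precedence chain requires at least 2 distinct shifts.
With at most 2 per shift and 5 operations, at least 3 shifts are needed.
3 works (last occupied shift: shift 3): for example turn in shift 2, polish in shift 1, drill in shift 2, deburr in shift 1, finish in shift 3.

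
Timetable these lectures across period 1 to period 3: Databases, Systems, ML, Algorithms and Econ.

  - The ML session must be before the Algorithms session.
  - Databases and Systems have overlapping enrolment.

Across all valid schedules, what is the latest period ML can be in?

Downstream work caps ML at period 2.
ML at period 2 is achievable: Algorithms -> period 3; Econ -> period 1; Databases -> period 1; ML -> period 2; Systems -> period 2.

period 2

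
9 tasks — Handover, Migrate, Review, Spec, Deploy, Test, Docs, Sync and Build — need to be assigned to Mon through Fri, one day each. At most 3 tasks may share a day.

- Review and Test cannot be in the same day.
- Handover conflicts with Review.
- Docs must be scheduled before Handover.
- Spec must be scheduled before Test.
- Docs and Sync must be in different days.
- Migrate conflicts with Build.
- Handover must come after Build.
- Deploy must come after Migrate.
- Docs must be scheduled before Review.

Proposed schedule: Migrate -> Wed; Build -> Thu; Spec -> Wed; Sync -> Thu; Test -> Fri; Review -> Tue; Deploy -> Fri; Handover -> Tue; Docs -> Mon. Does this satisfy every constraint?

Handover conflicts with Review — violated.
Review and Test cannot be in the same day — holds.
At most 3 tasks may share a day — holds.
Docs must be scheduled before Review — holds.
Docs must be scheduled before Handover — holds.
Handover must come after Build — violated.
Docs and Sync must be in different days — holds.
Migrate conflicts with Build — holds.
Spec must be scheduled before Test — holds.
Deploy must come after Migrate — holds.

Invalid. Handover must come after Build.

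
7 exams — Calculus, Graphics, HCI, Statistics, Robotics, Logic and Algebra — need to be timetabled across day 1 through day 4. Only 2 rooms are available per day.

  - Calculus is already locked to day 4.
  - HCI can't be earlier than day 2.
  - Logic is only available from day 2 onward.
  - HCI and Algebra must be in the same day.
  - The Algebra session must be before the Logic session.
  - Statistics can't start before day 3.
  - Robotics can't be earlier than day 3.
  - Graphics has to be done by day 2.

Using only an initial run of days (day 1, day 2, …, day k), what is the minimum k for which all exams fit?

The precedence chain requires at least 2 distinct days.
With at most 2 per day and 7 exams, at least 4 days are needed.
Calculus can't be placed before day 4, so the schedule must run through at least day 4.
4 works (last occupied day: day 4): for example HCI=day 2; Logic=day 4; Calculus=day 4; Algebra=day 2; Graphics=day 1; Statistics=day 3; Robotics=day 3.

4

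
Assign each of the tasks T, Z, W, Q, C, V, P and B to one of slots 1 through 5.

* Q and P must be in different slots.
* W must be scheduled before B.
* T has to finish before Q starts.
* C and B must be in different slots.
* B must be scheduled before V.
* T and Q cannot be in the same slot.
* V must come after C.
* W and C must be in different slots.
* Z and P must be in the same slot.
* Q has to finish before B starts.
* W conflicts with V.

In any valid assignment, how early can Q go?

Precedence pushes Q to at least 2; downstream work caps Q at 3.
Q at 2 is achievable: Q in 2, Z in 1, P in 1, T in 1, C in 2, B in 3, V in 4, W in 1.

2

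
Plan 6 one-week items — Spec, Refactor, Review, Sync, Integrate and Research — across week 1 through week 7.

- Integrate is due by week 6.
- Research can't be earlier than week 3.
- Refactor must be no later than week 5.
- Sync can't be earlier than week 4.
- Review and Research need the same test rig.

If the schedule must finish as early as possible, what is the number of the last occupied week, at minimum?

week 4

Sync can't be placed before week 4, so the schedule must run through at least week 4.
4 works (last occupied week: week 4): for example Research in week 3, Review in week 1, Sync in week 4, Refactor in week 1, Spec in week 1, Integrate in week 1.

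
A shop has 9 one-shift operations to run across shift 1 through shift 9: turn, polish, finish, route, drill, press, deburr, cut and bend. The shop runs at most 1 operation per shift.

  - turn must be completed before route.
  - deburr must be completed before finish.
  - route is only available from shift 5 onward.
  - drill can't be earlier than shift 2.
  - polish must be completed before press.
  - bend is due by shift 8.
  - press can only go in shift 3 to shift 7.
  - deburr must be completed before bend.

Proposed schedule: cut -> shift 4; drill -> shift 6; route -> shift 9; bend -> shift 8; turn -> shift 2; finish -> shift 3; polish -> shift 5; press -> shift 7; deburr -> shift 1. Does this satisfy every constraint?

Yes

deburr must be completed before finish — holds.
deburr must be completed before bend — holds.
drill can't be earlier than shift 2 — holds.
press can only go in shift 3 to shift 7 — holds.
The shop runs at most 1 operation per shift — holds.
polish must be completed before press — holds.
bend is due by shift 8 — holds.
route is only available from shift 5 onward — holds.
turn must be completed before route — holds.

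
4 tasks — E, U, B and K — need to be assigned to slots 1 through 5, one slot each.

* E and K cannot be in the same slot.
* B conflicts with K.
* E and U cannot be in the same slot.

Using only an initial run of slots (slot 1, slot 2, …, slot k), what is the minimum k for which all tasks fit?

2

Could 1 slot be enough, i.e. nothing placed later than 1? No: K can't share with B (1) → nothing is left.
So 1 slot is not enough.
2 works (last occupied slot: 2): for example K -> 2; E -> 1; B -> 1; U -> 2.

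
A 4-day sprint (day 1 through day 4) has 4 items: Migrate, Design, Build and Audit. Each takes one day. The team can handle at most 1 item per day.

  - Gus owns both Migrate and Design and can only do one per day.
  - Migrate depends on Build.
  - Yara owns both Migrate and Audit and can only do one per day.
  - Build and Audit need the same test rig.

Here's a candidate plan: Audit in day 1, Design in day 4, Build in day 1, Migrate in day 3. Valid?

Yara owns both Migrate and Audit and can only do one per day — holds.
Gus owns both Migrate and Design and can only do one per day — holds.
Migrate depends on Build — holds.
The team can handle at most 1 item per day — violated.
Build and Audit need the same test rig — violated.

No. Build and Audit need the same test rig is not satisfied.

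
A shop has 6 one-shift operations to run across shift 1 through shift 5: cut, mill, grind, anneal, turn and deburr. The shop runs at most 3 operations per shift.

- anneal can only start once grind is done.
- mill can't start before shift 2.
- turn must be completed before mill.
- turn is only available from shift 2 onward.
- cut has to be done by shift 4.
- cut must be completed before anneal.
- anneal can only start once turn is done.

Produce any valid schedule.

turn in shift 2; anneal in shift 3; deburr in shift 1; grind in shift 1; mill in shift 3; cut in shift 1

Checking: cut(shift 1) before anneal(shift 3); grind(shift 1) before anneal(shift 3); turn(shift 2) before mill(shift 3); turn(shift 2) before anneal(shift 3); cut=shift 1 in [shift 1,shift 4]; turn=shift 2 in [shift 2,shift 5]; mill=shift 3 in [shift 2,shift 5]; max 3 per shift (cap 3).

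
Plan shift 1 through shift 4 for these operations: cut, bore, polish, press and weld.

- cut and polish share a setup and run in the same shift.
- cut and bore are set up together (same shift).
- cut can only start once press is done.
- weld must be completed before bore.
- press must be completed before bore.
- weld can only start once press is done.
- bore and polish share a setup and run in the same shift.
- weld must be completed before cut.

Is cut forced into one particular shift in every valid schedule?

cut can be shift 3 (e.g. press in shift 1, polish in shift 3, weld in shift 2, bore in shift 3, cut in shift 3) or shift 4 (e.g. cut=shift 4, polish=shift 4, press=shift 1, bore=shift 4, weld=shift 2).

No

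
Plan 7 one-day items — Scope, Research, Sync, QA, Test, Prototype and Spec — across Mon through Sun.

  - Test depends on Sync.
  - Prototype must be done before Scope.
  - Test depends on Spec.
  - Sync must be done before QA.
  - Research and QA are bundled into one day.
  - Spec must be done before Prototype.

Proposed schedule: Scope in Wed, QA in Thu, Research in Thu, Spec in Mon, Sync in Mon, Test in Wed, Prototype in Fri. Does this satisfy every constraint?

Invalid. Prototype must be done before Scope.

Test depends on Spec — holds.
Prototype must be done before Scope — violated.
Sync must be done before QA — holds.
Test depends on Sync — holds.
Research and QA are bundled into one day — holds.
Spec must be done before Prototype — holds.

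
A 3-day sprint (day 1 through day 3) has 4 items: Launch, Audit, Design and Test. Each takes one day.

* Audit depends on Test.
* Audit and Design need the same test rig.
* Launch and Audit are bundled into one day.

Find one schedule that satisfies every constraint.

Design -> day 1, Audit -> day 2, Launch -> day 2, Test -> day 1

Checking: Test(day 1) before Audit(day 2); Audit(day 2) != Design(day 1); Launch = Audit = day 2.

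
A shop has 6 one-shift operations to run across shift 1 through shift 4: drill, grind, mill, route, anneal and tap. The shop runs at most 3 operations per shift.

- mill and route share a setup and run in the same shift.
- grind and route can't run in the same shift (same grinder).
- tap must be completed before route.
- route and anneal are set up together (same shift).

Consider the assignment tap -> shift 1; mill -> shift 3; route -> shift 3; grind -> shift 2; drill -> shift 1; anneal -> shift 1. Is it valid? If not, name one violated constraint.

grind and route can't run in the same shift (same grinder) — holds.
tap must be completed before route — holds.
The shop runs at most 3 operations per shift — holds.
route and anneal are set up together (same shift) — violated.
mill and route share a setup and run in the same shift — holds.

No. route and anneal are set up together (same shift) is not satisfied.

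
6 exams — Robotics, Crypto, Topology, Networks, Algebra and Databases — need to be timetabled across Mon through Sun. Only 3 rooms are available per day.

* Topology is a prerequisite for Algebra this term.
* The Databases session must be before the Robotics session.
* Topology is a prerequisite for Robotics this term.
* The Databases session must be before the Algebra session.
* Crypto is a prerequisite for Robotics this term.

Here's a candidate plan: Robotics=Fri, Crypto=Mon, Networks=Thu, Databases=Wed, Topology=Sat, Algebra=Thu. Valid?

No. Topology is a prerequisite for Algebra this term is not satisfied.

Only 3 rooms are available per day — holds.
Topology is a prerequisite for Robotics this term — violated.
Topology is a prerequisite for Algebra this term — violated.
The Databases session must be before the Robotics session — holds.
The Databases session must be before the Algebra session — holds.
Crypto is a prerequisite for Robotics this term — holds.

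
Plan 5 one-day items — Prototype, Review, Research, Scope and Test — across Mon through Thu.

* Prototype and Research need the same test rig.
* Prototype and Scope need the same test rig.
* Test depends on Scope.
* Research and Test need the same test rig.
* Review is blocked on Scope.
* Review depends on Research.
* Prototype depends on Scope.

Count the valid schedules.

Splitting on Prototype: it can be Tue (11), Wed (21), Thu (27). Listing each branch's schedules as (Review, Research, Scope, Test):
Prototype=Tue: (Tue,Mon,Mon,Tue) (Tue,Mon,Mon,Wed) (Tue,Mon,Mon,Thu) (Wed,Mon,Mon,Tue) (Wed,Mon,Mon,Wed) (Wed,Mon,Mon,Thu) (Thu,Mon,Mon,Tue) (Thu,Mon,Mon,Wed) (Thu,Mon,Mon,Thu) (Thu,Wed,Mon,Tue) (Thu,Wed,Mon,Thu) — 11.
Prototype=Wed: (Tue,Mon,Mon,Tue) (Tue,Mon,Mon,Wed) (Tue,Mon,Mon,Thu) (Wed,Mon,Mon,Tue) (Wed,Mon,Mon,Wed) (Wed,Mon,Mon,Thu) (Wed,Mon,Tue,Wed) (Wed,Mon,Tue,Thu) (Wed,Tue,Mon,Wed) (Wed,Tue,Mon,Thu) (Wed,Tue,Tue,Wed) (Wed,Tue,Tue,Thu) (Thu,Mon,Mon,Tue) (Thu,Mon,Mon,Wed) (Thu,Mon,Mon,Thu) (Thu,Mon,Tue,Wed) (Thu,Mon,Tue,Thu) (Thu,Tue,Mon,Wed) (Thu,Tue,Mon,Thu) (Thu,Tue,Tue,Wed) (Thu,Tue,Tue,Thu) — 21.
Prototype=Thu: (Tue,Mon,Mon,Tue) (Tue,Mon,Mon,Wed) (Tue,Mon,Mon,Thu) (Wed,Mon,Mon,Tue) (Wed,Mon,Mon,Wed) (Wed,Mon,Mon,Thu) (Wed,Mon,Tue,Wed) (Wed,Mon,Tue,Thu) (Wed,Tue,Mon,Wed) (Wed,Tue,Mon,Thu) (Wed,Tue,Tue,Wed) (Wed,Tue,Tue,Thu) (Thu,Mon,Mon,Tue) (Thu,Mon,Mon,Wed) (Thu,Mon,Mon,Thu) (Thu,Mon,Tue,Wed) (Thu,Mon,Tue,Thu) (Thu,Mon,Wed,Thu) (Thu,Tue,Mon,Wed) (Thu,Tue,Mon,Thu) (Thu,Tue,Tue,Wed) (Thu,Tue,Tue,Thu) (Thu,Tue,Wed,Thu) (Thu,Wed,Mon,Tue) (Thu,Wed,Mon,Thu) (Thu,Wed,Tue,Thu) (Thu,Wed,Wed,Thu) — 27.
Summing: 11 + 21 + 27 = 59.

59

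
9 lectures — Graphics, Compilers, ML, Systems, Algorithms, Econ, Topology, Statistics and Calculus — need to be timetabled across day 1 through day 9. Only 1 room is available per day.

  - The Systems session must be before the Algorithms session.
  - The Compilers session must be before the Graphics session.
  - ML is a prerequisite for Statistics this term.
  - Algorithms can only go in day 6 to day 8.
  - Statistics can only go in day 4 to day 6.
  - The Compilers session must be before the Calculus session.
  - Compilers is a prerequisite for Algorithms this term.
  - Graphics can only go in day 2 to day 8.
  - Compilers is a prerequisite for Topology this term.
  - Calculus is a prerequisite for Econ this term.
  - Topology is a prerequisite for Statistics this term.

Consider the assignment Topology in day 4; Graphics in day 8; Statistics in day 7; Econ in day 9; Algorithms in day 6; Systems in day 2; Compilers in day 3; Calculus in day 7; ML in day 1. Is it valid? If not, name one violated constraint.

Invalid. Statistics can only go in day 4 to day 6.

Graphics can only go in day 2 to day 8 — holds.
Compilers is a prerequisite for Algorithms this term — holds.
The Compilers session must be before the Graphics session — holds.
The Compilers session must be before the Calculus session — holds.
Calculus is a prerequisite for Econ this term — holds.
Statistics can only go in day 4 to day 6 — violated.
The Systems session must be before the Algorithms session — holds.
Algorithms can only go in day 6 to day 8 — holds.
ML is a prerequisite for Statistics this term — holds.
Only 1 room is available per day — violated.
Topology is a prerequisite for Statistics this term — holds.
Compilers is a prerequisite for Topology this term — holds.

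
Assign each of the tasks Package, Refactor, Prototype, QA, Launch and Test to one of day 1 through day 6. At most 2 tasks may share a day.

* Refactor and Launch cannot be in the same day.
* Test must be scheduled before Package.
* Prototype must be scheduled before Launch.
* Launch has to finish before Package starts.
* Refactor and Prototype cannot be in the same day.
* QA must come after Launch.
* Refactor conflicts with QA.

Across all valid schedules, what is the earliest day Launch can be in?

day 2

Precedence pushes Launch to at least day 2; downstream work caps Launch at day 5.
Launch at day 2 is achievable: Launch=day 2, Test=day 1, Refactor=day 4, QA=day 3, Prototype=day 1, Package=day 3.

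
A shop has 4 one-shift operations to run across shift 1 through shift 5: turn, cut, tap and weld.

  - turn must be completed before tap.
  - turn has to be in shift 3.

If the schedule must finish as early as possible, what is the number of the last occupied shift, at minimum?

The precedence chain requires at least 2 distinct shifts.
Propagating the time windows through the other constraints, tap can't land before shift 4, so the schedule must run through at least shift 4.
4 works (last occupied shift: shift 4): for example turn in shift 3, weld in shift 1, tap in shift 4, cut in shift 1.

shift 4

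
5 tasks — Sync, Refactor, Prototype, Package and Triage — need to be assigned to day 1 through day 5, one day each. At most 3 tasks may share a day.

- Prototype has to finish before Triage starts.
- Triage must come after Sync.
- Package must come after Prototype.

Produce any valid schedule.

Triage in day 2; Prototype in day 1; Package in day 2; Refactor in day 1; Sync in day 1

Checking: Sync(day 1) before Triage(day 2); Prototype(day 1) before Triage(day 2); Prototype(day 1) before Package(day 2); max 3 per day (cap 3).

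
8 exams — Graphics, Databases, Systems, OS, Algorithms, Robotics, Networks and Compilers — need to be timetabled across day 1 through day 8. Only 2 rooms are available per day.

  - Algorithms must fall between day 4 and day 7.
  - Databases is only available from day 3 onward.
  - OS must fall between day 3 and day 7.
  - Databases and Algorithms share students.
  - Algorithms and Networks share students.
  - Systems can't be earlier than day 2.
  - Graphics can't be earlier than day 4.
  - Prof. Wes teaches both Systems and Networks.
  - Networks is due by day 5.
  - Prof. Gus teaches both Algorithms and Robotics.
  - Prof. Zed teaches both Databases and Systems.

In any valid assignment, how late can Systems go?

day 8

Systems is available from day 2.
Systems at day 8 is achievable: OS -> day 3; Robotics -> day 1; Systems -> day 8; Algorithms -> day 4; Databases -> day 3; Compilers -> day 2; Networks -> day 1; Graphics -> day 4.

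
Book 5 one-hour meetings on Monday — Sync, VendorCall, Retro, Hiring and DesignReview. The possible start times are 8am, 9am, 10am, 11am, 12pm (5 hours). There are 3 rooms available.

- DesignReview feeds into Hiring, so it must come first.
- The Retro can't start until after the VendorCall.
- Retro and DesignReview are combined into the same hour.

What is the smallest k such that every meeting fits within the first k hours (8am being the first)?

3

The precedence chain requires at least 3 distinct hours.
With at most 3 per hour and 5 meetings, at least 2 hours are needed.
3 works (last occupied hour: 10am): for example Hiring=10am; Sync=8am; VendorCall=8am; DesignReview=9am; Retro=9am.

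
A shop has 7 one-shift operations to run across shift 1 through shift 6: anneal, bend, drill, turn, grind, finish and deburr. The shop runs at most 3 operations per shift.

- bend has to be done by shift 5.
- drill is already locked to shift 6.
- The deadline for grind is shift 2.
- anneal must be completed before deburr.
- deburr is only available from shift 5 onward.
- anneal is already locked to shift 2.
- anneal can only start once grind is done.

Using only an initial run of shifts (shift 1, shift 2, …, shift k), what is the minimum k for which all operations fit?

6

The precedence chain requires at least 3 distinct shifts.
With at most 3 per shift and 7 operations, at least 3 shifts are needed.
drill can't be placed before shift 6, so the schedule must run through at least shift 6.
6 works (last occupied shift: shift 6): for example finish -> shift 2, drill -> shift 6, anneal -> shift 2, bend -> shift 1, grind -> shift 1, deburr -> shift 5, turn -> shift 1.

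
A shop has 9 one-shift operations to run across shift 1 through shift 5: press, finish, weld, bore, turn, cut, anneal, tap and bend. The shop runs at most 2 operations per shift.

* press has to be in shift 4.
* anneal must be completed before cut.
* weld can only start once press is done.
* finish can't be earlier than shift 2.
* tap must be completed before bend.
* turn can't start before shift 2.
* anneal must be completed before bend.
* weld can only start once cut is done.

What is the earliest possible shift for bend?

Precedence pushes bend to at least shift 2.
bend at shift 2 is achievable: weld=shift 5; bend=shift 2; finish=shift 2; bore=shift 4; press=shift 4; turn=shift 3; anneal=shift 1; tap=shift 1; cut=shift 3.

shift 2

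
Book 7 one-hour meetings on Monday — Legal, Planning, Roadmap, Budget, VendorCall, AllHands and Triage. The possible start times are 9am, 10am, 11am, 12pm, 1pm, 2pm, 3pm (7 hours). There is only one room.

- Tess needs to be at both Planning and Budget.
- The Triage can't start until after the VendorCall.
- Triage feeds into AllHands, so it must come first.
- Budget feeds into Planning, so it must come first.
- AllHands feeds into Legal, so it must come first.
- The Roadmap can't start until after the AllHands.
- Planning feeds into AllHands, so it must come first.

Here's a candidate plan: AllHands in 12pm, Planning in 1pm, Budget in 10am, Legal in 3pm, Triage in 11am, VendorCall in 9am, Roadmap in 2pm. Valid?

Planning feeds into AllHands, so it must come first — violated.
The Triage can't start until after the VendorCall — holds.
Budget feeds into Planning, so it must come first — holds.
Tess needs to be at both Planning and Budget — holds.
Triage feeds into AllHands, so it must come first — holds.
There is only one room — holds.
The Roadmap can't start until after the AllHands — holds.
AllHands feeds into Legal, so it must come first — holds.

No. Planning feeds into AllHands, so it must come first is not satisfied.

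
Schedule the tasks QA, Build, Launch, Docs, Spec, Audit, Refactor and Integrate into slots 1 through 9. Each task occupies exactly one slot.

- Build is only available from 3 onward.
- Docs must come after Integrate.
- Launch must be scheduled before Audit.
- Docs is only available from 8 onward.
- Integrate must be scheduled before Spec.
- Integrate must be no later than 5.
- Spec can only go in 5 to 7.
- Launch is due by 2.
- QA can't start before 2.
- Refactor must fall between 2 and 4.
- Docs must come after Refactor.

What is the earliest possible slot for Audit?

2

Precedence pushes Audit to at least 2.
Audit at 2 is achievable: Spec in 5, Docs in 8, QA in 2, Audit in 2, Launch in 1, Build in 3, Integrate in 1, Refactor in 2.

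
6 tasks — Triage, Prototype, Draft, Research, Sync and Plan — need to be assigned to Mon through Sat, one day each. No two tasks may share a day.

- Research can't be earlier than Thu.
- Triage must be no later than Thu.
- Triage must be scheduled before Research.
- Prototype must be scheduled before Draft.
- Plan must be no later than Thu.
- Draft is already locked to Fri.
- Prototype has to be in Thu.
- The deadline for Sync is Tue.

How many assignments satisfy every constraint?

4

Enumerating: Research in Sat; Draft in Fri; Sync in Mon; Prototype in Thu; Plan in Wed; Triage in Tue | Plan -> Tue, Sync -> Mon, Prototype -> Thu, Research -> Sat, Triage -> Wed, Draft -> Fri | Research in Sat; Triage in Mon; Sync in Tue; Plan in Wed; Prototype in Thu; Draft in Fri | Triage -> Wed, Research -> Sat, Draft -> Fri, Plan -> Mon, Sync -> Tue, Prototype -> Thu.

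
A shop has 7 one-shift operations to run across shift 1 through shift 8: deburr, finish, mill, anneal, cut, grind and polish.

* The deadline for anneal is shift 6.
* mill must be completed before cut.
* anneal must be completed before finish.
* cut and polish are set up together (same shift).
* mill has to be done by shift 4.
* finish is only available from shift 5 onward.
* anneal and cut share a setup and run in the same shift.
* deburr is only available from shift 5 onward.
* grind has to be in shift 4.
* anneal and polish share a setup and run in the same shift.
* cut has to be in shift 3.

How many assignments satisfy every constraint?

Splitting on deburr: it can be shift 5 (8), shift 6 (8), shift 7 (8), shift 8 (8). Listing each branch's schedules as (finish, mill, anneal, cut, grind, polish) by shift number:
deburr=shift 5: (5,1,3,3,4,3) (5,2,3,3,4,3) (6,1,3,3,4,3) (6,2,3,3,4,3) (7,1,3,3,4,3) (7,2,3,3,4,3) (8,1,3,3,4,3) (8,2,3,3,4,3) — 8.
deburr=shift 6: (5,1,3,3,4,3) (5,2,3,3,4,3) (6,1,3,3,4,3) (6,2,3,3,4,3) (7,1,3,3,4,3) (7,2,3,3,4,3) (8,1,3,3,4,3) (8,2,3,3,4,3) — 8.
deburr=shift 7: (5,1,3,3,4,3) (5,2,3,3,4,3) (6,1,3,3,4,3) (6,2,3,3,4,3) (7,1,3,3,4,3) (7,2,3,3,4,3) (8,1,3,3,4,3) (8,2,3,3,4,3) — 8.
deburr=shift 8: (5,1,3,3,4,3) (5,2,3,3,4,3) (6,1,3,3,4,3) (6,2,3,3,4,3) (7,1,3,3,4,3) (7,2,3,3,4,3) (8,1,3,3,4,3) (8,2,3,3,4,3) — 8.
Summing: 8 + 8 + 8 + 8 = 32.

32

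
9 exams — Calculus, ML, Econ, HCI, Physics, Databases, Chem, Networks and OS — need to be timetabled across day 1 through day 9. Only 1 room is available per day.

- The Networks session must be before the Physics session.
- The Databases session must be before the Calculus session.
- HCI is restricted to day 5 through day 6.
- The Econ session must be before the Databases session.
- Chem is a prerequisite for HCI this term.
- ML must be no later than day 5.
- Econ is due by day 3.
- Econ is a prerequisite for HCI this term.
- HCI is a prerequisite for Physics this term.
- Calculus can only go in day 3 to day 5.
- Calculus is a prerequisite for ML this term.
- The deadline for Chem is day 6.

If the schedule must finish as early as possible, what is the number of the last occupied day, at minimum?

day 9

The precedence chain requires at least 4 distinct days.
With at most 1 per day and 9 exams, at least 9 days are needed.
Propagating the time windows through the other constraints, Physics can't land before day 6, so the schedule must run through at least day 6.
9 works (last occupied day: day 9): for example ML in day 4; Physics in day 8; Econ in day 1; OS in day 9; Calculus in day 3; Chem in day 5; HCI in day 6; Networks in day 7; Databases in day 2.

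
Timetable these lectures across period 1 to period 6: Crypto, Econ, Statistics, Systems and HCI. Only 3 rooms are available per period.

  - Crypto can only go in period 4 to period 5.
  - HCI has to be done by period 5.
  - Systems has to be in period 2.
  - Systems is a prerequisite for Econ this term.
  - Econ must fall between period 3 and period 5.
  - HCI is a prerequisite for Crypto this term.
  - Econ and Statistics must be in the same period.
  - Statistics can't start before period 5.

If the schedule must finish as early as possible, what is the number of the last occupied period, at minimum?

5

The precedence chain requires at least 2 distinct periods.
With at most 3 per period and 5 lectures, at least 2 periods are needed.
Statistics can't be placed before period 5, so the schedule must run through at least period 5.
5 works (last occupied period: period 5): for example Crypto -> period 4, Systems -> period 2, HCI -> period 1, Econ -> period 5, Statistics -> period 5.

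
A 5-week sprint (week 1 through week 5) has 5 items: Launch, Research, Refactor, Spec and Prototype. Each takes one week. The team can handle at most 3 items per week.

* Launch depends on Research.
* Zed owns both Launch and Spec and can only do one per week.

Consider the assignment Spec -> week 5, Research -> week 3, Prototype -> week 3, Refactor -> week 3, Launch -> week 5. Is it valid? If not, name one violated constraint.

The team can handle at most 3 items per week — holds.
Launch depends on Research — holds.
Zed owns both Launch and Spec and can only do one per week — violated.

No — it violates: Zed owns both Launch and Spec and can only do one per week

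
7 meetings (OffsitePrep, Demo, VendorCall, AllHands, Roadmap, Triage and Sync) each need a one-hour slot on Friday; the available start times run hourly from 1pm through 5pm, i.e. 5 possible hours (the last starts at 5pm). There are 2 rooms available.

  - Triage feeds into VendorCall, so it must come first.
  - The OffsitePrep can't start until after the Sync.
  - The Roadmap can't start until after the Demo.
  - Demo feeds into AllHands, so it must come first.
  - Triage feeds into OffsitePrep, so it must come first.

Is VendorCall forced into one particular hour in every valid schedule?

No

VendorCall can be 2pm (e.g. OffsitePrep=2pm, Demo=3pm, VendorCall=2pm, AllHands=4pm, Sync=1pm, Triage=1pm, Roadmap=4pm) or 3pm (e.g. AllHands=3pm; VendorCall=3pm; Roadmap=4pm; OffsitePrep=2pm; Demo=2pm; Sync=1pm; Triage=1pm).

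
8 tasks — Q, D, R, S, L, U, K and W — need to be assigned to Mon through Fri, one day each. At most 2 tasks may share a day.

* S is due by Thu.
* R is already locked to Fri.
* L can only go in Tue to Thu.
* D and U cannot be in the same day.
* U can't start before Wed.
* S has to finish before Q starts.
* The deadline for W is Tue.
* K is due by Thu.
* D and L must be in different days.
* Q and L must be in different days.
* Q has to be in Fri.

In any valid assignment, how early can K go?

Mon

K's own window allows nothing later than Thu.
K at Mon is achievable: W -> Mon, S -> Tue, Q -> Fri, L -> Tue, U -> Wed, R -> Fri, D -> Thu, K -> Mon.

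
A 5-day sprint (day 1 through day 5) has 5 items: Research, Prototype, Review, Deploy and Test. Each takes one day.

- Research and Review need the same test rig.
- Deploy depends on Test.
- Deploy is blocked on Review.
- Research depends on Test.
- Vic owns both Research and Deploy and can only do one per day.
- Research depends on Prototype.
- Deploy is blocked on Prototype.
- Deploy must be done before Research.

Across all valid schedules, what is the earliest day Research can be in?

Precedence pushes Research to at least day 3.
Research at day 3 is achievable: Test -> day 1, Review -> day 1, Research -> day 3, Deploy -> day 2, Prototype -> day 1.

day 3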